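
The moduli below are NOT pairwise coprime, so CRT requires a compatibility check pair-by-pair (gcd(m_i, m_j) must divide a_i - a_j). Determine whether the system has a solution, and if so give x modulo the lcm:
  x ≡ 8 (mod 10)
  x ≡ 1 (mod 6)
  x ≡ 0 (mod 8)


Moduli 10, 6, 8 are not pairwise coprime, so CRT works modulo lcm(m_i) when all pairwise compatibility conditions hold.
Pairwise compatibility: gcd(m_i, m_j) must divide a_i - a_j for every pair.
Merge one congruence at a time:
  Start: x ≡ 8 (mod 10).
  Combine with x ≡ 1 (mod 6): gcd(10, 6) = 2, and 1 - 8 = -7 is NOT divisible by 2.
    ⇒ system is inconsistent (no integer solution).

No solution (the system is inconsistent).


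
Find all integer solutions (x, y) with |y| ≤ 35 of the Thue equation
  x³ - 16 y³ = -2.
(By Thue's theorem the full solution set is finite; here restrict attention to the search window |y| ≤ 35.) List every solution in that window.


The equation is x³ - 16y³ = -2. For fixed y, x³ = 16·y³ − 2, so a solution requires the RHS to be a perfect cube.
Strategy: iterate y from -35 to 35, compute RHS = 16·y³ − 2, and check whether it is a (positive or negative) perfect cube.
Check small values of y:
  y = 0: RHS = -2 is not a perfect cube.
  y = 1: RHS = 14 is not a perfect cube.
  y = -1: RHS = -18 is not a perfect cube.
  y = 2: RHS = 126 is not a perfect cube.
  y = -2: RHS = -130 is not a perfect cube.
  y = 3: RHS = 430 is not a perfect cube.
  y = -3: RHS = -434 is not a perfect cube.
Continuing the search up to |y| = 35 finds no solutions either.
No (x, y) in the scanned range satisfies the equation.

No integer solutions with |y| ≤ 35.


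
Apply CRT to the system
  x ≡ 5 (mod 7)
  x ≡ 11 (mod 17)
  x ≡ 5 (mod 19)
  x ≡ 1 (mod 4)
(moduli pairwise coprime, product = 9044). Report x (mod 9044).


Product of moduli M = 7 · 17 · 19 · 4 = 9044.
Merge one congruence at a time:
  Start: x ≡ 5 (mod 7).
  Combine with x ≡ 11 (mod 17); new modulus lcm = 119.
    Write x = 5 + 7·t and substitute into x ≡ 11 (mod 17): 7·t ≡ 11 − 5 = 6 (mod 17).
    The inverse of 7 mod 17 is 5 (since 7·5 = 35 = 2·17 + 1), so t ≡ 5·6 = 30 ≡ 13 (mod 17).
    Then x = 5 + 7·13 = 96, valid modulo lcm(7, 17) = 119: x ≡ 96 (mod 119).
  Combine with x ≡ 5 (mod 19); new modulus lcm = 2261.
    Write x = 96 + 119·t and substitute into x ≡ 5 (mod 19): 119·t ≡ 5 − 96 = -91 (mod 19).
    Reduce coefficients mod 19: 5·t ≡ 4 (mod 19).
    The inverse of 5 mod 19 is 4 (since 5·4 = 20 = 1·19 + 1), so t ≡ 4·4 = 16 ≡ 16 (mod 19).
    Then x = 96 + 119·16 = 2000, valid modulo lcm(119, 19) = 2261: x ≡ 2000 (mod 2261).
  Combine with x ≡ 1 (mod 4); new modulus lcm = 9044.
    Write x = 2000 + 2261·t and substitute into x ≡ 1 (mod 4): 2261·t ≡ 1 − 2000 = -1999 (mod 4).
    Reduce coefficients mod 4: 1·t ≡ 1 (mod 4).
    So t ≡ 1 (mod 4).
    Then x = 2000 + 2261·1 = 4261, valid modulo lcm(2261, 4) = 9044: x ≡ 4261 (mod 9044).
Verify against each original: 4261 mod 7 = 5, 4261 mod 17 = 11, 4261 mod 19 = 5, 4261 mod 4 = 1.

x ≡ 4261 (mod 9044).


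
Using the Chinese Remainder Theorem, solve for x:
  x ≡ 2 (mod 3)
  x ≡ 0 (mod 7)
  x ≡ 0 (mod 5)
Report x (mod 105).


Moduli 3, 7, 5 are pairwise coprime; by CRT there is a unique solution modulo M = 3 · 7 · 5 = 105.
Solve pairwise, accumulating the modulus:
  Start with x ≡ 2 (mod 3).
  Combine with x ≡ 0 (mod 7): since gcd(3, 7) = 1, we get a unique residue mod 21.
    Write x = 2 + 3·t and substitute into x ≡ 0 (mod 7): 3·t ≡ 0 − 2 = -2 (mod 7).
    Reduce coefficients mod 7: 3·t ≡ 5 (mod 7).
    The inverse of 3 mod 7 is 5 (since 3·5 = 15 = 2·7 + 1), so t ≡ 5·5 = 25 ≡ 4 (mod 7).
    Then x = 2 + 3·4 = 14, valid modulo lcm(3, 7) = 21: x ≡ 14 (mod 21).
  Combine with x ≡ 0 (mod 5): since gcd(21, 5) = 1, we get a unique residue mod 105.
    Write x = 14 + 21·t and substitute into x ≡ 0 (mod 5): 21·t ≡ 0 − 14 = -14 (mod 5).
    Reduce coefficients mod 5: 1·t ≡ 1 (mod 5).
    So t ≡ 1 (mod 5).
    Then x = 14 + 21·1 = 35, valid modulo lcm(21, 5) = 105: x ≡ 35 (mod 105).
Verify: 35 mod 3 = 2 ✓, 35 mod 7 = 0 ✓, 35 mod 5 = 0 ✓.

x ≡ 35 (mod 105).


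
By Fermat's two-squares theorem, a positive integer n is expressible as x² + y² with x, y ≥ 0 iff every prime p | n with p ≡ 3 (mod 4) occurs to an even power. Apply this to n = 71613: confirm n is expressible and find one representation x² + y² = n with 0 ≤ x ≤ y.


Step 1: Factor n = 71613 = 3^2 · 73 · 109.
Step 2: Check the mod-4 condition on each prime factor: 3 ≡ 3 (mod 4), exponent 2 (must be even); 73 ≡ 1 (mod 4), exponent 1; 109 ≡ 1 (mod 4), exponent 1.
All primes ≡ 3 (mod 4) appear to even exponent (or don't appear), so by the two-squares theorem n IS expressible as a sum of two squares.
Step 3: Build a representation. Group n = k² · m with k = 3 and m = 73 · 109 = 7957 (a product of primes ≡ 1 (mod 4)); a representation of m scales to one of n via (k·x)² + (k·y)² = k²(x² + y²). Each prime p ≡ 1 (mod 4) is itself a sum of two squares; find a² by testing p − a² for a perfect square:
  73: 73 − 1² = 72, 73 − 2² = 69, 73 − 3² = 64 = 8² ⇒ 73 = 3² + 8².
  109: 109 − 1² = 108, 109 − 2² = 105, 109 − 3² = 100 = 10² ⇒ 109 = 3² + 10².
  Combine using the Brahmagupta–Fibonacci identity (a² + b²)(c² + d²) = (ac − bd)² + (ad + bc)² = (ac + bd)² + (ad − bc)²:
  73 · 109 = 7957: from (3² + 8²)(3² + 10²), take (3·3 − 8·10, 3·10 + 8·3) = (9 − 80, 30 + 24) = (-71, 54); dropping signs (only squares matter) gives (71, 54); check 71² + 54² = 5041 + 2916 = 7957 ✓.
  Scale by k = 3: (3·71, 3·54) = (213, 162).
Step 4: Order so x ≤ y and verify: 162² + 213² = 26244 + 45369 = 71613 = n. ✓

n = 71613 = 162² + 213² (one valid representation with x ≤ y).


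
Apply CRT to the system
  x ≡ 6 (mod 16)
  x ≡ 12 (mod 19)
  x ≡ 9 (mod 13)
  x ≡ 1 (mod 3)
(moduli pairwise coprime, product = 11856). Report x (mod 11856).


Product of moduli M = 16 · 19 · 13 · 3 = 11856.
Merge one congruence at a time:
  Start: x ≡ 6 (mod 16).
  Combine with x ≡ 12 (mod 19); new modulus lcm = 304.
    Write x = 6 + 16·t and substitute into x ≡ 12 (mod 19): 16·t ≡ 12 − 6 = 6 (mod 19).
    The inverse of 16 mod 19 is 6 (since 16·6 = 96 = 5·19 + 1), so t ≡ 6·6 = 36 ≡ 17 (mod 19).
    Then x = 6 + 16·17 = 278, valid modulo lcm(16, 19) = 304: x ≡ 278 (mod 304).
  Combine with x ≡ 9 (mod 13); new modulus lcm = 3952.
    Write x = 278 + 304·t and substitute into x ≡ 9 (mod 13): 304·t ≡ 9 − 278 = -269 (mod 13).
    Reduce coefficients mod 13: 5·t ≡ 4 (mod 13).
    The inverse of 5 mod 13 is 8 (since 5·8 = 40 = 3·13 + 1), so t ≡ 8·4 = 32 ≡ 6 (mod 13).
    Then x = 278 + 304·6 = 2102, valid modulo lcm(304, 13) = 3952: x ≡ 2102 (mod 3952).
  Combine with x ≡ 1 (mod 3); new modulus lcm = 11856.
    Write x = 2102 + 3952·t and substitute into x ≡ 1 (mod 3): 3952·t ≡ 1 − 2102 = -2101 (mod 3).
    Reduce coefficients mod 3: 1·t ≡ 2 (mod 3).
    So t ≡ 2 (mod 3).
    Then x = 2102 + 3952·2 = 10006, valid modulo lcm(3952, 3) = 11856: x ≡ 10006 (mod 11856).
Verify against each original: 10006 mod 16 = 6, 10006 mod 19 = 12, 10006 mod 13 = 9, 10006 mod 3 = 1.

x ≡ 10006 (mod 11856).


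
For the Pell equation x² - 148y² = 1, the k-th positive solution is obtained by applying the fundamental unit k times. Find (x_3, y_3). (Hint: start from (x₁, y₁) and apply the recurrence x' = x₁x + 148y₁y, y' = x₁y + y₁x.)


Step 1: Find the fundamental solution (x₁, y₁) of x² - 148y² = 1.
  Expand √148 as a continued fraction. a₀ = ⌊√148⌋ = 12; iterate m_{k+1} = d_k·a_k − m_k, d_{k+1} = (148 − m_{k+1}²)/d_k, a_{k+1} = ⌊(a₀ + m_{k+1})/d_{k+1}⌋ (starting m₀ = 0, d₀ = 1), with convergents p_k = a_k·p_{k-1} + p_{k-2}, q_k = a_k·q_{k-1} + q_{k-2} (p₋₁ = 1, q₋₁ = 0):
  k = 0: a₀ = 12; p₀/q₀ = 12/1; p₀² − 148·q₀² = 144 − 148 = -4.
  k = 1: m = 12, d = 4, a = ⌊(12 + 12)/4⌋ = 6; p/q = (6·12 + 1)/(6·1 + 0) = 73/6; p² − 148·q² = 5329 − 5328 = 1.
  The first convergent with p² − 148·q² = 1 gives the fundamental solution (x₁, y₁) = (73, 6).
Step 2: Apply the recurrence (x_{n+1}, y_{n+1}) = (x₁x_n + 148y₁y_n, x₁y_n + y₁x_n) repeatedly.
  From (x_1, y_1) = (73, 6): x_2 = 73·73 + 148·6·6 = 10657; y_2 = 73·6 + 6·73 = 876.
  From (x_2, y_2) = (10657, 876): x_3 = 73·10657 + 148·6·876 = 1555849; y_3 = 73·876 + 6·10657 = 127890.
Step 3: Verify x_3² - 148·y_3² = 2420666110801 - 2420666110800 = 1 (should be 1). ✓

(x_1, y_1) = (73, 6); (x_3, y_3) = (1555849, 127890).


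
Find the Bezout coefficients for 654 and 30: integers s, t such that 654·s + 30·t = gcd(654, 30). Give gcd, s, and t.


Euclidean algorithm on (654, 30) — divide until remainder is 0:
  654 = 21 · 30 + 24
  30 = 1 · 24 + 6
  24 = 4 · 6 + 0
gcd(654, 30) = 6.
Track Bezout coefficients alongside the remainders: start with r₀ = 654 = a·1 + b·0 (s = 1, t = 0) and r₁ = 30 = a·0 + b·1 (s = 0, t = 1); each new remainder r_{k+1} = r_{k-1} − q_k·r_k inherits s_{k+1} = s_{k-1} − q_k·s_k, t_{k+1} = t_{k-1} − q_k·t_k, so r_k = a·s_k + b·t_k at every step:
  q = 21: r = 24, s = 1 − 21·0 = 1, t = 0 − 21·1 = -21  (check: 654·1 + 30·(-21) = 24)
  q = 1: r = 6, s = 0 − 1·1 = -1, t = 1 − 1·(-21) = 22  (check: 654·(-1) + 30·22 = 6)
The row with r = 6 (the gcd) gives the Bezout coefficients s = -1, t = 22.
Result: 654 · (-1) + 30 · (22) = 6.

gcd(654, 30) = 6; s = -1, t = 22 (check: 654·(-1) + 30·22 = 6).


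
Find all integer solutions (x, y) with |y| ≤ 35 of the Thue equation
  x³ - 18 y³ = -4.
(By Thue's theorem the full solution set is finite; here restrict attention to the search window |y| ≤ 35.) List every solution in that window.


The equation is x³ - 18y³ = -4. For fixed y, x³ = 18·y³ − 4, so a solution requires the RHS to be a perfect cube.
Strategy: iterate y from -35 to 35, compute RHS = 18·y³ − 4, and check whether it is a (positive or negative) perfect cube.
Check small values of y:
  y = 0: RHS = -4 is not a perfect cube.
  y = 1: RHS = 14 is not a perfect cube.
  y = -1: RHS = -22 is not a perfect cube.
  y = 2: RHS = 140 is not a perfect cube.
  y = -2: RHS = -148 is not a perfect cube.
  y = 3: RHS = 482 is not a perfect cube.
  y = -3: RHS = -490 is not a perfect cube.
Continuing the search up to |y| = 35 finds no solutions either.
No (x, y) in the scanned range satisfies the equation.

No integer solutions with |y| ≤ 35.


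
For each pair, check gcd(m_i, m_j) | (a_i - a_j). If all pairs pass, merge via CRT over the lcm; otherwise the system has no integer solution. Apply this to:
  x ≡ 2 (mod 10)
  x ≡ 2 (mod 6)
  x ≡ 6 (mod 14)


Moduli 10, 6, 14 are not pairwise coprime, so CRT works modulo lcm(m_i) when all pairwise compatibility conditions hold.
Pairwise compatibility: gcd(m_i, m_j) must divide a_i - a_j for every pair.
Merge one congruence at a time:
  Start: x ≡ 2 (mod 10).
  Combine with x ≡ 2 (mod 6): gcd(10, 6) = 2; 2 - 2 = 0, which IS divisible by 2, so compatible.
    Write x = 2 + 10·t and substitute into x ≡ 2 (mod 6): 10·t ≡ 2 − 2 = 0 (mod 6).
    Divide the congruence (and modulus) by g = 2: 5·t ≡ 0 (mod 3).
    Reduce coefficients mod 3: 2·t ≡ 0 (mod 3).
    The inverse of 2 mod 3 is 2 (since 2·2 = 4 = 1·3 + 1), so t ≡ 2·0 = 0 ≡ 0 (mod 3).
    Then x = 2 + 10·0 = 2, valid modulo lcm(10, 6) = 30: x ≡ 2 (mod 30).
  Combine with x ≡ 6 (mod 14): gcd(30, 14) = 2; 6 - 2 = 4, which IS divisible by 2, so compatible.
    Write x = 2 + 30·t and substitute into x ≡ 6 (mod 14): 30·t ≡ 6 − 2 = 4 (mod 14).
    Divide the congruence (and modulus) by g = 2: 15·t ≡ 2 (mod 7).
    Reduce coefficients mod 7: 1·t ≡ 2 (mod 7).
    So t ≡ 2 (mod 7).
    Then x = 2 + 30·2 = 62, valid modulo lcm(30, 14) = 210: x ≡ 62 (mod 210).
Verify: 62 mod 10 = 2, 62 mod 6 = 2, 62 mod 14 = 6.

x ≡ 62 (mod 210).


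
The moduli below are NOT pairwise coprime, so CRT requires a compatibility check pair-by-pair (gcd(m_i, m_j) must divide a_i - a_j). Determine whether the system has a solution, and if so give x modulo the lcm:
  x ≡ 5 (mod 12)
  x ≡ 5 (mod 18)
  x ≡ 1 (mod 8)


Moduli 12, 18, 8 are not pairwise coprime, so CRT works modulo lcm(m_i) when all pairwise compatibility conditions hold.
Pairwise compatibility: gcd(m_i, m_j) must divide a_i - a_j for every pair.
Merge one congruence at a time:
  Start: x ≡ 5 (mod 12).
  Combine with x ≡ 5 (mod 18): gcd(12, 18) = 6; 5 - 5 = 0, which IS divisible by 6, so compatible.
    Write x = 5 + 12·t and substitute into x ≡ 5 (mod 18): 12·t ≡ 5 − 5 = 0 (mod 18).
    Divide the congruence (and modulus) by g = 6: 2·t ≡ 0 (mod 3).
    The inverse of 2 mod 3 is 2 (since 2·2 = 4 = 1·3 + 1), so t ≡ 2·0 = 0 ≡ 0 (mod 3).
    Then x = 5 + 12·0 = 5, valid modulo lcm(12, 18) = 36: x ≡ 5 (mod 36).
  Combine with x ≡ 1 (mod 8): gcd(36, 8) = 4; 1 - 5 = -4, which IS divisible by 4, so compatible.
    Write x = 5 + 36·t and substitute into x ≡ 1 (mod 8): 36·t ≡ 1 − 5 = -4 (mod 8).
    Divide the congruence (and modulus) by g = 4: 9·t ≡ -1 (mod 2).
    Reduce coefficients mod 2: 1·t ≡ 1 (mod 2).
    So t ≡ 1 (mod 2).
    Then x = 5 + 36·1 = 41, valid modulo lcm(36, 8) = 72: x ≡ 41 (mod 72).
Verify: 41 mod 12 = 5, 41 mod 18 = 5, 41 mod 8 = 1.

x ≡ 41 (mod 72).


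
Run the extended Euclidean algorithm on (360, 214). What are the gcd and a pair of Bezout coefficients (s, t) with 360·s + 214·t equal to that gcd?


Euclidean algorithm on (360, 214) — divide until remainder is 0:
  360 = 1 · 214 + 146
  214 = 1 · 146 + 68
  146 = 2 · 68 + 10
  68 = 6 · 10 + 8
  10 = 1 · 8 + 2
  8 = 4 · 2 + 0
gcd(360, 214) = 2.
Track Bezout coefficients alongside the remainders: start with r₀ = 360 = a·1 + b·0 (s = 1, t = 0) and r₁ = 214 = a·0 + b·1 (s = 0, t = 1); each new remainder r_{k+1} = r_{k-1} − q_k·r_k inherits s_{k+1} = s_{k-1} − q_k·s_k, t_{k+1} = t_{k-1} − q_k·t_k, so r_k = a·s_k + b·t_k at every step:
  q = 1: r = 146, s = 1 − 1·0 = 1, t = 0 − 1·1 = -1  (check: 360·1 + 214·(-1) = 146)
  q = 1: r = 68, s = 0 − 1·1 = -1, t = 1 − 1·(-1) = 2  (check: 360·(-1) + 214·2 = 68)
  q = 2: r = 10, s = 1 − 2·(-1) = 3, t = -1 − 2·2 = -5  (check: 360·3 + 214·(-5) = 10)
  q = 6: r = 8, s = -1 − 6·3 = -19, t = 2 − 6·(-5) = 32  (check: 360·(-19) + 214·32 = 8)
  q = 1: r = 2, s = 3 − 1·(-19) = 22, t = -5 − 1·32 = -37  (check: 360·22 + 214·(-37) = 2)
The row with r = 2 (the gcd) gives the Bezout coefficients s = 22, t = -37.
Result: 360 · (22) + 214 · (-37) = 2.

gcd(360, 214) = 2; s = 22, t = -37 (check: 360·22 + 214·(-37) = 2).


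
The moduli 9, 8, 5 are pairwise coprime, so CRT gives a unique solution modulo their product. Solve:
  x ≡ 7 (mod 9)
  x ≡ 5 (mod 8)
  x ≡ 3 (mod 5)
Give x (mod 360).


Moduli 9, 8, 5 are pairwise coprime; by CRT there is a unique solution modulo M = 9 · 8 · 5 = 360.
Solve pairwise, accumulating the modulus:
  Start with x ≡ 7 (mod 9).
  Combine with x ≡ 5 (mod 8): since gcd(9, 8) = 1, we get a unique residue mod 72.
    Write x = 7 + 9·t and substitute into x ≡ 5 (mod 8): 9·t ≡ 5 − 7 = -2 (mod 8).
    Reduce coefficients mod 8: 1·t ≡ 6 (mod 8).
    So t ≡ 6 (mod 8).
    Then x = 7 + 9·6 = 61, valid modulo lcm(9, 8) = 72: x ≡ 61 (mod 72).
  Combine with x ≡ 3 (mod 5): since gcd(72, 5) = 1, we get a unique residue mod 360.
    Write x = 61 + 72·t and substitute into x ≡ 3 (mod 5): 72·t ≡ 3 − 61 = -58 (mod 5).
    Reduce coefficients mod 5: 2·t ≡ 2 (mod 5).
    The inverse of 2 mod 5 is 3 (since 2·3 = 6 = 1·5 + 1), so t ≡ 3·2 = 6 ≡ 1 (mod 5).
    Then x = 61 + 72·1 = 133, valid modulo lcm(72, 5) = 360: x ≡ 133 (mod 360).
Verify: 133 mod 9 = 7 ✓, 133 mod 8 = 5 ✓, 133 mod 5 = 3 ✓.

x ≡ 133 (mod 360).


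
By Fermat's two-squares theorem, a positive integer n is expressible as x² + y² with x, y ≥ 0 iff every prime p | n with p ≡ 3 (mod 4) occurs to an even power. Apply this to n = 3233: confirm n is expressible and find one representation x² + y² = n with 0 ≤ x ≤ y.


Step 1: Factor n = 3233 = 53 · 61.
Step 2: Check the mod-4 condition on each prime factor: 53 ≡ 1 (mod 4), exponent 1; 61 ≡ 1 (mod 4), exponent 1.
All primes ≡ 3 (mod 4) appear to even exponent (or don't appear), so by the two-squares theorem n IS expressible as a sum of two squares.
Step 3: Build a representation. Here n = 53 · 61 is a product of primes ≡ 1 (mod 4). Each prime p ≡ 1 (mod 4) is itself a sum of two squares; find a² by testing p − a² for a perfect square:
  53: 53 − 1² = 52, 53 − 2² = 49 = 7² ⇒ 53 = 2² + 7².
  61: 61 − 1² = 60, 61 − 2² = 57, 61 − 3² = 52, 61 − 4² = 45, 61 − 5² = 36 = 6² ⇒ 61 = 5² + 6².
  Combine using the Brahmagupta–Fibonacci identity (a² + b²)(c² + d²) = (ac − bd)² + (ad + bc)² = (ac + bd)² + (ad − bc)²:
  53 · 61 = 3233: from (2² + 7²)(5² + 6²), take (2·5 − 7·6, 2·6 + 7·5) = (10 − 42, 12 + 35) = (-32, 47); dropping signs (only squares matter) gives (32, 47); check 32² + 47² = 1024 + 2209 = 3233 ✓.
Step 4: Order so x ≤ y and verify: 32² + 47² = 1024 + 2209 = 3233 = n. ✓

n = 3233 = 32² + 47² (one valid representation with x ≤ y).


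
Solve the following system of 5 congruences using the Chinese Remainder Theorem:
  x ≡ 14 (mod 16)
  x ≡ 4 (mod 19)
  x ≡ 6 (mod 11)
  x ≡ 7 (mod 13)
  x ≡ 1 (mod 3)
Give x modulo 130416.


Product of moduli M = 16 · 19 · 11 · 13 · 3 = 130416.
Merge one congruence at a time:
  Start: x ≡ 14 (mod 16).
  Combine with x ≡ 4 (mod 19); new modulus lcm = 304.
    Write x = 14 + 16·t and substitute into x ≡ 4 (mod 19): 16·t ≡ 4 − 14 = -10 (mod 19).
    Reduce coefficients mod 19: 16·t ≡ 9 (mod 19).
    The inverse of 16 mod 19 is 6 (since 16·6 = 96 = 5·19 + 1), so t ≡ 6·9 = 54 ≡ 16 (mod 19).
    Then x = 14 + 16·16 = 270, valid modulo lcm(16, 19) = 304: x ≡ 270 (mod 304).
  Combine with x ≡ 6 (mod 11); new modulus lcm = 3344.
    Write x = 270 + 304·t and substitute into x ≡ 6 (mod 11): 304·t ≡ 6 − 270 = -264 (mod 11).
    Reduce coefficients mod 11: 7·t ≡ 0 (mod 11).
    The inverse of 7 mod 11 is 8 (since 7·8 = 56 = 5·11 + 1), so t ≡ 8·0 = 0 ≡ 0 (mod 11).
    Then x = 270 + 304·0 = 270, valid modulo lcm(304, 11) = 3344: x ≡ 270 (mod 3344).
  Combine with x ≡ 7 (mod 13); new modulus lcm = 43472.
    Write x = 270 + 3344·t and substitute into x ≡ 7 (mod 13): 3344·t ≡ 7 − 270 = -263 (mod 13).
    Reduce coefficients mod 13: 3·t ≡ 10 (mod 13).
    The inverse of 3 mod 13 is 9 (since 3·9 = 27 = 2·13 + 1), so t ≡ 9·10 = 90 ≡ 12 (mod 13).
    Then x = 270 + 3344·12 = 40398, valid modulo lcm(3344, 13) = 43472: x ≡ 40398 (mod 43472).
  Combine with x ≡ 1 (mod 3); new modulus lcm = 130416.
    Write x = 40398 + 43472·t and substitute into x ≡ 1 (mod 3): 43472·t ≡ 1 − 40398 = -40397 (mod 3).
    Reduce coefficients mod 3: 2·t ≡ 1 (mod 3).
    The inverse of 2 mod 3 is 2 (since 2·2 = 4 = 1·3 + 1), so t ≡ 2·1 = 2 ≡ 2 (mod 3).
    Then x = 40398 + 43472·2 = 127342, valid modulo lcm(43472, 3) = 130416: x ≡ 127342 (mod 130416).
Verify against each original: 127342 mod 16 = 14, 127342 mod 19 = 4, 127342 mod 11 = 6, 127342 mod 13 = 7, 127342 mod 3 = 1.

x ≡ 127342 (mod 130416).


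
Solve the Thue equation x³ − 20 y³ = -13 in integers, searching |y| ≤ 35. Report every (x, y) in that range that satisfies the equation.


The equation is x³ - 20y³ = -13. For fixed y, x³ = 20·y³ − 13, so a solution requires the RHS to be a perfect cube.
Strategy: iterate y from -35 to 35, compute RHS = 20·y³ − 13, and check whether it is a (positive or negative) perfect cube.
Check small values of y:
  y = 0: RHS = -13 is not a perfect cube.
  y = 1: RHS = 7 is not a perfect cube.
  y = -1: RHS = -33 is not a perfect cube.
  y = 2: RHS = 147 is not a perfect cube.
  y = -2: RHS = -173 is not a perfect cube.
  y = 3: RHS = 527 is not a perfect cube.
  y = -3: RHS = -553 is not a perfect cube.
Continuing the search up to |y| = 35 finds no solutions either.
No (x, y) in the scanned range satisfies the equation.

No integer solutions with |y| ≤ 35.


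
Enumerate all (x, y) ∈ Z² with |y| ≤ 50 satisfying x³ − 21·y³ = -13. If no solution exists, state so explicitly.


The equation is x³ - 21y³ = -13. For fixed y, x³ = 21·y³ − 13, so a solution requires the RHS to be a perfect cube.
Strategy: iterate y from -50 to 50, compute RHS = 21·y³ − 13, and check whether it is a (positive or negative) perfect cube.
Check small values of y:
  y = 0: RHS = -13 is not a perfect cube.
  y = 1: RHS = 8 = (2)³ ⇒ x = 2 works.
  y = -1: RHS = -34 is not a perfect cube.
  y = 2: RHS = 155 is not a perfect cube.
  y = -2: RHS = -181 is not a perfect cube.
  y = 3: RHS = 554 is not a perfect cube.
  y = -3: RHS = -580 is not a perfect cube.
Continuing, at y = 4: RHS = 1331 = (11)³ ⇒ x = 11 works.
Searching the remaining y in |y| ≤ 50 finds no further solutions.
Collected solutions: (2, 1), (11, 4).

Solutions (with |y| ≤ 50): (2, 1), (11, 4).


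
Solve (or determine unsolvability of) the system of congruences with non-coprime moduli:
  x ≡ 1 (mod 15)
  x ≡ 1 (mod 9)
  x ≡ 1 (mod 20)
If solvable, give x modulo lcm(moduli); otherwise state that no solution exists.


Moduli 15, 9, 20 are not pairwise coprime, so CRT works modulo lcm(m_i) when all pairwise compatibility conditions hold.
Pairwise compatibility: gcd(m_i, m_j) must divide a_i - a_j for every pair.
Merge one congruence at a time:
  Start: x ≡ 1 (mod 15).
  Combine with x ≡ 1 (mod 9): gcd(15, 9) = 3; 1 - 1 = 0, which IS divisible by 3, so compatible.
    Write x = 1 + 15·t and substitute into x ≡ 1 (mod 9): 15·t ≡ 1 − 1 = 0 (mod 9).
    Divide the congruence (and modulus) by g = 3: 5·t ≡ 0 (mod 3).
    Reduce coefficients mod 3: 2·t ≡ 0 (mod 3).
    The inverse of 2 mod 3 is 2 (since 2·2 = 4 = 1·3 + 1), so t ≡ 2·0 = 0 ≡ 0 (mod 3).
    Then x = 1 + 15·0 = 1, valid modulo lcm(15, 9) = 45: x ≡ 1 (mod 45).
  Combine with x ≡ 1 (mod 20): gcd(45, 20) = 5; 1 - 1 = 0, which IS divisible by 5, so compatible.
    Write x = 1 + 45·t and substitute into x ≡ 1 (mod 20): 45·t ≡ 1 − 1 = 0 (mod 20).
    Divide the congruence (and modulus) by g = 5: 9·t ≡ 0 (mod 4).
    Reduce coefficients mod 4: 1·t ≡ 0 (mod 4).
    So t ≡ 0 (mod 4).
    Then x = 1 + 45·0 = 1, valid modulo lcm(45, 20) = 180: x ≡ 1 (mod 180).
Verify: 1 mod 15 = 1, 1 mod 9 = 1, 1 mod 20 = 1.

x ≡ 1 (mod 180).


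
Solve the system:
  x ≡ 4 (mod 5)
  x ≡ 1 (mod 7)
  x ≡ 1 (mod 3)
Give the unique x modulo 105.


Moduli 5, 7, 3 are pairwise coprime; by CRT there is a unique solution modulo M = 5 · 7 · 3 = 105.
Solve pairwise, accumulating the modulus:
  Start with x ≡ 4 (mod 5).
  Combine with x ≡ 1 (mod 7): since gcd(5, 7) = 1, we get a unique residue mod 35.
    Write x = 4 + 5·t and substitute into x ≡ 1 (mod 7): 5·t ≡ 1 − 4 = -3 (mod 7).
    Reduce coefficients mod 7: 5·t ≡ 4 (mod 7).
    The inverse of 5 mod 7 is 3 (since 5·3 = 15 = 2·7 + 1), so t ≡ 3·4 = 12 ≡ 5 (mod 7).
    Then x = 4 + 5·5 = 29, valid modulo lcm(5, 7) = 35: x ≡ 29 (mod 35).
  Combine with x ≡ 1 (mod 3): since gcd(35, 3) = 1, we get a unique residue mod 105.
    Write x = 29 + 35·t and substitute into x ≡ 1 (mod 3): 35·t ≡ 1 − 29 = -28 (mod 3).
    Reduce coefficients mod 3: 2·t ≡ 2 (mod 3).
    The inverse of 2 mod 3 is 2 (since 2·2 = 4 = 1·3 + 1), so t ≡ 2·2 = 4 ≡ 1 (mod 3).
    Then x = 29 + 35·1 = 64, valid modulo lcm(35, 3) = 105: x ≡ 64 (mod 105).
Verify: 64 mod 5 = 4 ✓, 64 mod 7 = 1 ✓, 64 mod 3 = 1 ✓.

x ≡ 64 (mod 105).


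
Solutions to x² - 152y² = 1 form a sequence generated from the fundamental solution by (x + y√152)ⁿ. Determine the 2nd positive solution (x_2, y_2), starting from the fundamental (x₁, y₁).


Step 1: Find the fundamental solution (x₁, y₁) of x² - 152y² = 1.
  Expand √152 as a continued fraction. a₀ = ⌊√152⌋ = 12; iterate m_{k+1} = d_k·a_k − m_k, d_{k+1} = (152 − m_{k+1}²)/d_k, a_{k+1} = ⌊(a₀ + m_{k+1})/d_{k+1}⌋ (starting m₀ = 0, d₀ = 1), with convergents p_k = a_k·p_{k-1} + p_{k-2}, q_k = a_k·q_{k-1} + q_{k-2} (p₋₁ = 1, q₋₁ = 0):
  k = 0: a₀ = 12; p₀/q₀ = 12/1; p₀² − 152·q₀² = 144 − 152 = -8.
  k = 1: m = 12, d = 8, a = ⌊(12 + 12)/8⌋ = 3; p/q = (3·12 + 1)/(3·1 + 0) = 37/3; p² − 152·q² = 1369 − 1368 = 1.
  The first convergent with p² − 152·q² = 1 gives the fundamental solution (x₁, y₁) = (37, 3).
Step 2: Apply the recurrence (x_{n+1}, y_{n+1}) = (x₁x_n + 152y₁y_n, x₁y_n + y₁x_n) repeatedly.
  From (x_1, y_1) = (37, 3): x_2 = 37·37 + 152·3·3 = 2737; y_2 = 37·3 + 3·37 = 222.
Step 3: Verify x_2² - 152·y_2² = 7491169 - 7491168 = 1 (should be 1). ✓

(x_1, y_1) = (37, 3); (x_2, y_2) = (2737, 222).


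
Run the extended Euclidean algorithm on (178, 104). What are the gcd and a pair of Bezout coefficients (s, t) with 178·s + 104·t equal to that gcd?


Euclidean algorithm on (178, 104) — divide until remainder is 0:
  178 = 1 · 104 + 74
  104 = 1 · 74 + 30
  74 = 2 · 30 + 14
  30 = 2 · 14 + 2
  14 = 7 · 2 + 0
gcd(178, 104) = 2.
Track Bezout coefficients alongside the remainders: start with r₀ = 178 = a·1 + b·0 (s = 1, t = 0) and r₁ = 104 = a·0 + b·1 (s = 0, t = 1); each new remainder r_{k+1} = r_{k-1} − q_k·r_k inherits s_{k+1} = s_{k-1} − q_k·s_k, t_{k+1} = t_{k-1} − q_k·t_k, so r_k = a·s_k + b·t_k at every step:
  q = 1: r = 74, s = 1 − 1·0 = 1, t = 0 − 1·1 = -1  (check: 178·1 + 104·(-1) = 74)
  q = 1: r = 30, s = 0 − 1·1 = -1, t = 1 − 1·(-1) = 2  (check: 178·(-1) + 104·2 = 30)
  q = 2: r = 14, s = 1 − 2·(-1) = 3, t = -1 − 2·2 = -5  (check: 178·3 + 104·(-5) = 14)
  q = 2: r = 2, s = -1 − 2·3 = -7, t = 2 − 2·(-5) = 12  (check: 178·(-7) + 104·12 = 2)
The row with r = 2 (the gcd) gives the Bezout coefficients s = -7, t = 12.
Result: 178 · (-7) + 104 · (12) = 2.

gcd(178, 104) = 2; s = -7, t = 12 (check: 178·(-7) + 104·12 = 2).


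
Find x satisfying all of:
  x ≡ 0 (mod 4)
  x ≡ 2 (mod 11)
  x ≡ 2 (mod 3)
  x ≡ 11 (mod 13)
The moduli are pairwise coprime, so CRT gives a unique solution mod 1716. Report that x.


Product of moduli M = 4 · 11 · 3 · 13 = 1716.
Merge one congruence at a time:
  Start: x ≡ 0 (mod 4).
  Combine with x ≡ 2 (mod 11); new modulus lcm = 44.
    Write x = 0 + 4·t and substitute into x ≡ 2 (mod 11): 4·t ≡ 2 − 0 = 2 (mod 11).
    The inverse of 4 mod 11 is 3 (since 4·3 = 12 = 1·11 + 1), so t ≡ 3·2 = 6 ≡ 6 (mod 11).
    Then x = 0 + 4·6 = 24, valid modulo lcm(4, 11) = 44: x ≡ 24 (mod 44).
  Combine with x ≡ 2 (mod 3); new modulus lcm = 132.
    Write x = 24 + 44·t and substitute into x ≡ 2 (mod 3): 44·t ≡ 2 − 24 = -22 (mod 3).
    Reduce coefficients mod 3: 2·t ≡ 2 (mod 3).
    The inverse of 2 mod 3 is 2 (since 2·2 = 4 = 1·3 + 1), so t ≡ 2·2 = 4 ≡ 1 (mod 3).
    Then x = 24 + 44·1 = 68, valid modulo lcm(44, 3) = 132: x ≡ 68 (mod 132).
  Combine with x ≡ 11 (mod 13); new modulus lcm = 1716.
    Write x = 68 + 132·t and substitute into x ≡ 11 (mod 13): 132·t ≡ 11 − 68 = -57 (mod 13).
    Reduce coefficients mod 13: 2·t ≡ 8 (mod 13).
    The inverse of 2 mod 13 is 7 (since 2·7 = 14 = 1·13 + 1), so t ≡ 7·8 = 56 ≡ 4 (mod 13).
    Then x = 68 + 132·4 = 596, valid modulo lcm(132, 13) = 1716: x ≡ 596 (mod 1716).
Verify against each original: 596 mod 4 = 0, 596 mod 11 = 2, 596 mod 3 = 2, 596 mod 13 = 11.

x ≡ 596 (mod 1716).


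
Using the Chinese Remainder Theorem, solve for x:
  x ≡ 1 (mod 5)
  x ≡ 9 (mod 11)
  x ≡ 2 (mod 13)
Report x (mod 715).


Moduli 5, 11, 13 are pairwise coprime; by CRT there is a unique solution modulo M = 5 · 11 · 13 = 715.
Solve pairwise, accumulating the modulus:
  Start with x ≡ 1 (mod 5).
  Combine with x ≡ 9 (mod 11): since gcd(5, 11) = 1, we get a unique residue mod 55.
    Write x = 1 + 5·t and substitute into x ≡ 9 (mod 11): 5·t ≡ 9 − 1 = 8 (mod 11).
    The inverse of 5 mod 11 is 9 (since 5·9 = 45 = 4·11 + 1), so t ≡ 9·8 = 72 ≡ 6 (mod 11).
    Then x = 1 + 5·6 = 31, valid modulo lcm(5, 11) = 55: x ≡ 31 (mod 55).
  Combine with x ≡ 2 (mod 13): since gcd(55, 13) = 1, we get a unique residue mod 715.
    Write x = 31 + 55·t and substitute into x ≡ 2 (mod 13): 55·t ≡ 2 − 31 = -29 (mod 13).
    Reduce coefficients mod 13: 3·t ≡ 10 (mod 13).
    The inverse of 3 mod 13 is 9 (since 3·9 = 27 = 2·13 + 1), so t ≡ 9·10 = 90 ≡ 12 (mod 13).
    Then x = 31 + 55·12 = 691, valid modulo lcm(55, 13) = 715: x ≡ 691 (mod 715).
Verify: 691 mod 5 = 1 ✓, 691 mod 11 = 9 ✓, 691 mod 13 = 2 ✓.

x ≡ 691 (mod 715).


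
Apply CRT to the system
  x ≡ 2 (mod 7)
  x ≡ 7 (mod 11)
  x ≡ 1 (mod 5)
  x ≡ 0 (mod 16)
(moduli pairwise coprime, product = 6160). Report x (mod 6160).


Product of moduli M = 7 · 11 · 5 · 16 = 6160.
Merge one congruence at a time:
  Start: x ≡ 2 (mod 7).
  Combine with x ≡ 7 (mod 11); new modulus lcm = 77.
    Write x = 2 + 7·t and substitute into x ≡ 7 (mod 11): 7·t ≡ 7 − 2 = 5 (mod 11).
    The inverse of 7 mod 11 is 8 (since 7·8 = 56 = 5·11 + 1), so t ≡ 8·5 = 40 ≡ 7 (mod 11).
    Then x = 2 + 7·7 = 51, valid modulo lcm(7, 11) = 77: x ≡ 51 (mod 77).
  Combine with x ≡ 1 (mod 5); new modulus lcm = 385.
    Write x = 51 + 77·t and substitute into x ≡ 1 (mod 5): 77·t ≡ 1 − 51 = -50 (mod 5).
    Reduce coefficients mod 5: 2·t ≡ 0 (mod 5).
    The inverse of 2 mod 5 is 3 (since 2·3 = 6 = 1·5 + 1), so t ≡ 3·0 = 0 ≡ 0 (mod 5).
    Then x = 51 + 77·0 = 51, valid modulo lcm(77, 5) = 385: x ≡ 51 (mod 385).
  Combine with x ≡ 0 (mod 16); new modulus lcm = 6160.
    Write x = 51 + 385·t and substitute into x ≡ 0 (mod 16): 385·t ≡ 0 − 51 = -51 (mod 16).
    Reduce coefficients mod 16: 1·t ≡ 13 (mod 16).
    So t ≡ 13 (mod 16).
    Then x = 51 + 385·13 = 5056, valid modulo lcm(385, 16) = 6160: x ≡ 5056 (mod 6160).
Verify against each original: 5056 mod 7 = 2, 5056 mod 11 = 7, 5056 mod 5 = 1, 5056 mod 16 = 0.

x ≡ 5056 (mod 6160).


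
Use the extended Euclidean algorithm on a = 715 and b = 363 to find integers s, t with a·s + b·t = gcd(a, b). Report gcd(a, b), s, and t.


Euclidean algorithm on (715, 363) — divide until remainder is 0:
  715 = 1 · 363 + 352
  363 = 1 · 352 + 11
  352 = 32 · 11 + 0
gcd(715, 363) = 11.
Track Bezout coefficients alongside the remainders: start with r₀ = 715 = a·1 + b·0 (s = 1, t = 0) and r₁ = 363 = a·0 + b·1 (s = 0, t = 1); each new remainder r_{k+1} = r_{k-1} − q_k·r_k inherits s_{k+1} = s_{k-1} − q_k·s_k, t_{k+1} = t_{k-1} − q_k·t_k, so r_k = a·s_k + b·t_k at every step:
  q = 1: r = 352, s = 1 − 1·0 = 1, t = 0 − 1·1 = -1  (check: 715·1 + 363·(-1) = 352)
  q = 1: r = 11, s = 0 − 1·1 = -1, t = 1 − 1·(-1) = 2  (check: 715·(-1) + 363·2 = 11)
The row with r = 11 (the gcd) gives the Bezout coefficients s = -1, t = 2.
Result: 715 · (-1) + 363 · (2) = 11.

gcd(715, 363) = 11; s = -1, t = 2 (check: 715·(-1) + 363·2 = 11).


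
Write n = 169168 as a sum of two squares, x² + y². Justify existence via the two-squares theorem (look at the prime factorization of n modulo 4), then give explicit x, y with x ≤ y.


Step 1: Factor n = 169168 = 2^4 · 97 · 109.
Step 2: Check the mod-4 condition on each prime factor: 2 = 2 (special); 97 ≡ 1 (mod 4), exponent 1; 109 ≡ 1 (mod 4), exponent 1.
All primes ≡ 3 (mod 4) appear to even exponent (or don't appear), so by the two-squares theorem n IS expressible as a sum of two squares.
Step 3: Build a representation. Group n = k² · m with k = 4 and m = 97 · 109 = 10573 (a product of primes ≡ 1 (mod 4)); a representation of m scales to one of n via (k·x)² + (k·y)² = k²(x² + y²). Each prime p ≡ 1 (mod 4) is itself a sum of two squares; find a² by testing p − a² for a perfect square:
  97: 97 − 1² = 96, 97 − 2² = 93, 97 − 3² = 88, 97 − 4² = 81 = 9² ⇒ 97 = 4² + 9².
  109: 109 − 1² = 108, 109 − 2² = 105, 109 − 3² = 100 = 10² ⇒ 109 = 3² + 10².
  Combine using the Brahmagupta–Fibonacci identity (a² + b²)(c² + d²) = (ac − bd)² + (ad + bc)² = (ac + bd)² + (ad − bc)²:
  97 · 109 = 10573: from (4² + 9²)(3² + 10²), take (4·3 − 9·10, 4·10 + 9·3) = (12 − 90, 40 + 27) = (-78, 67); dropping signs (only squares matter) gives (78, 67); check 78² + 67² = 6084 + 4489 = 10573 ✓.
  Scale by k = 4: (4·78, 4·67) = (312, 268).
Step 4: Order so x ≤ y and verify: 268² + 312² = 71824 + 97344 = 169168 = n. ✓

n = 169168 = 268² + 312² (one valid representation with x ≤ y).


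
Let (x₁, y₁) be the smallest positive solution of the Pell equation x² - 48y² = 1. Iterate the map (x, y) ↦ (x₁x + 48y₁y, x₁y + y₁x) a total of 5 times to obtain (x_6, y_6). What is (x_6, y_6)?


Step 1: Find the fundamental solution (x₁, y₁) of x² - 48y² = 1.
  Expand √48 as a continued fraction. a₀ = ⌊√48⌋ = 6; iterate m_{k+1} = d_k·a_k − m_k, d_{k+1} = (48 − m_{k+1}²)/d_k, a_{k+1} = ⌊(a₀ + m_{k+1})/d_{k+1}⌋ (starting m₀ = 0, d₀ = 1), with convergents p_k = a_k·p_{k-1} + p_{k-2}, q_k = a_k·q_{k-1} + q_{k-2} (p₋₁ = 1, q₋₁ = 0):
  k = 0: a₀ = 6; p₀/q₀ = 6/1; p₀² − 48·q₀² = 36 − 48 = -12.
  k = 1: m = 6, d = 12, a = ⌊(6 + 6)/12⌋ = 1; p/q = (1·6 + 1)/(1·1 + 0) = 7/1; p² − 48·q² = 49 − 48 = 1.
  The first convergent with p² − 48·q² = 1 gives the fundamental solution (x₁, y₁) = (7, 1).
Step 2: Apply the recurrence (x_{n+1}, y_{n+1}) = (x₁x_n + 48y₁y_n, x₁y_n + y₁x_n) repeatedly.
  From (x_1, y_1) = (7, 1): x_2 = 7·7 + 48·1·1 = 97; y_2 = 7·1 + 1·7 = 14.
  From (x_2, y_2) = (97, 14): x_3 = 7·97 + 48·1·14 = 1351; y_3 = 7·14 + 1·97 = 195.
  From (x_3, y_3) = (1351, 195): x_4 = 7·1351 + 48·1·195 = 18817; y_4 = 7·195 + 1·1351 = 2716.
  From (x_4, y_4) = (18817, 2716): x_5 = 7·18817 + 48·1·2716 = 262087; y_5 = 7·2716 + 1·18817 = 37829.
  From (x_5, y_5) = (262087, 37829): x_6 = 7·262087 + 48·1·37829 = 3650401; y_6 = 7·37829 + 1·262087 = 526890.
Step 3: Verify x_6² - 48·y_6² = 13325427460801 - 13325427460800 = 1 (should be 1). ✓

(x_1, y_1) = (7, 1); (x_6, y_6) = (3650401, 526890).


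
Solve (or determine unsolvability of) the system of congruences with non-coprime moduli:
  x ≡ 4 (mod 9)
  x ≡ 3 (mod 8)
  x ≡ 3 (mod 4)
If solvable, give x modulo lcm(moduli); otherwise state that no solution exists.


Moduli 9, 8, 4 are not pairwise coprime, so CRT works modulo lcm(m_i) when all pairwise compatibility conditions hold.
Pairwise compatibility: gcd(m_i, m_j) must divide a_i - a_j for every pair.
Merge one congruence at a time:
  Start: x ≡ 4 (mod 9).
  Combine with x ≡ 3 (mod 8): gcd(9, 8) = 1; 3 - 4 = -1, which IS divisible by 1, so compatible.
    Write x = 4 + 9·t and substitute into x ≡ 3 (mod 8): 9·t ≡ 3 − 4 = -1 (mod 8).
    Reduce coefficients mod 8: 1·t ≡ 7 (mod 8).
    So t ≡ 7 (mod 8).
    Then x = 4 + 9·7 = 67, valid modulo lcm(9, 8) = 72: x ≡ 67 (mod 72).
  Combine with x ≡ 3 (mod 4): gcd(72, 4) = 4; 3 - 67 = -64, which IS divisible by 4, so compatible.
    Write x = 67 + 72·t and substitute into x ≡ 3 (mod 4): 72·t ≡ 3 − 67 = -64 (mod 4).
    Divide the congruence (and modulus) by g = 4: 18·t ≡ -16 (mod 1).
    Modulo 1 every t works; take t = 0.
    Then x = 67 + 72·0 = 67, valid modulo lcm(72, 4) = 72: x ≡ 67 (mod 72).
Verify: 67 mod 9 = 4, 67 mod 8 = 3, 67 mod 4 = 3.

x ≡ 67 (mod 72).


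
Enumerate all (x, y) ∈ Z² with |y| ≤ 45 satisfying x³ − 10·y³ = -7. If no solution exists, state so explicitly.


The equation is x³ - 10y³ = -7. For fixed y, x³ = 10·y³ − 7, so a solution requires the RHS to be a perfect cube.
Strategy: iterate y from -45 to 45, compute RHS = 10·y³ − 7, and check whether it is a (positive or negative) perfect cube.
Check small values of y:
  y = 0: RHS = -7 is not a perfect cube.
  y = 1: RHS = 3 is not a perfect cube.
  y = -1: RHS = -17 is not a perfect cube.
  y = 2: RHS = 73 is not a perfect cube.
  y = -2: RHS = -87 is not a perfect cube.
  y = 3: RHS = 263 is not a perfect cube.
  y = -3: RHS = -277 is not a perfect cube.
Continuing the search up to |y| = 45 finds no solutions either.
No (x, y) in the scanned range satisfies the equation.

No integer solutions with |y| ≤ 45.


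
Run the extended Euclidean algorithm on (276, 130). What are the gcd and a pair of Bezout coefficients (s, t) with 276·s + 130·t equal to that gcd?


Euclidean algorithm on (276, 130) — divide until remainder is 0:
  276 = 2 · 130 + 16
  130 = 8 · 16 + 2
  16 = 8 · 2 + 0
gcd(276, 130) = 2.
Track Bezout coefficients alongside the remainders: start with r₀ = 276 = a·1 + b·0 (s = 1, t = 0) and r₁ = 130 = a·0 + b·1 (s = 0, t = 1); each new remainder r_{k+1} = r_{k-1} − q_k·r_k inherits s_{k+1} = s_{k-1} − q_k·s_k, t_{k+1} = t_{k-1} − q_k·t_k, so r_k = a·s_k + b·t_k at every step:
  q = 2: r = 16, s = 1 − 2·0 = 1, t = 0 − 2·1 = -2  (check: 276·1 + 130·(-2) = 16)
  q = 8: r = 2, s = 0 − 8·1 = -8, t = 1 − 8·(-2) = 17  (check: 276·(-8) + 130·17 = 2)
The row with r = 2 (the gcd) gives the Bezout coefficients s = -8, t = 17.
Result: 276 · (-8) + 130 · (17) = 2.

gcd(276, 130) = 2; s = -8, t = 17 (check: 276·(-8) + 130·17 = 2).


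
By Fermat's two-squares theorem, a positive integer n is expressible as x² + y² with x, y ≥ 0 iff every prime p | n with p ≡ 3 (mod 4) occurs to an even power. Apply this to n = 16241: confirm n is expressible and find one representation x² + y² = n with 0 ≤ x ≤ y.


Step 1: Factor n = 16241 = 109 · 149.
Step 2: Check the mod-4 condition on each prime factor: 109 ≡ 1 (mod 4), exponent 1; 149 ≡ 1 (mod 4), exponent 1.
All primes ≡ 3 (mod 4) appear to even exponent (or don't appear), so by the two-squares theorem n IS expressible as a sum of two squares.
Step 3: Build a representation. Here n = 109 · 149 is a product of primes ≡ 1 (mod 4). Each prime p ≡ 1 (mod 4) is itself a sum of two squares; find a² by testing p − a² for a perfect square:
  109: 109 − 1² = 108, 109 − 2² = 105, 109 − 3² = 100 = 10² ⇒ 109 = 3² + 10².
  149: 149 − 1² = 148, 149 − 2² = 145, 149 − 3² = 140, 149 − 4² = 133, 149 − 5² = 124, 149 − 6² = 113, 149 − 7² = 100 = 10² ⇒ 149 = 7² + 10².
  Combine using the Brahmagupta–Fibonacci identity (a² + b²)(c² + d²) = (ac − bd)² + (ad + bc)² = (ac + bd)² + (ad − bc)²:
  109 · 149 = 16241: from (3² + 10²)(7² + 10²), take (3·7 − 10·10, 3·10 + 10·7) = (21 − 100, 30 + 70) = (-79, 100); dropping signs (only squares matter) gives (79, 100); check 79² + 100² = 6241 + 10000 = 16241 ✓.
Step 4: Order so x ≤ y and verify: 79² + 100² = 6241 + 10000 = 16241 = n. ✓

n = 16241 = 79² + 100² (one valid representation with x ≤ y).


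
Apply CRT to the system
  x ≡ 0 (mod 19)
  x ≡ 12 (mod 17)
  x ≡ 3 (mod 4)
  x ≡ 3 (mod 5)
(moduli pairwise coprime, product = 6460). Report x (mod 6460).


Product of moduli M = 19 · 17 · 4 · 5 = 6460.
Merge one congruence at a time:
  Start: x ≡ 0 (mod 19).
  Combine with x ≡ 12 (mod 17); new modulus lcm = 323.
    Write x = 0 + 19·t and substitute into x ≡ 12 (mod 17): 19·t ≡ 12 − 0 = 12 (mod 17).
    Reduce coefficients mod 17: 2·t ≡ 12 (mod 17).
    The inverse of 2 mod 17 is 9 (since 2·9 = 18 = 1·17 + 1), so t ≡ 9·12 = 108 ≡ 6 (mod 17).
    Then x = 0 + 19·6 = 114, valid modulo lcm(19, 17) = 323: x ≡ 114 (mod 323).
  Combine with x ≡ 3 (mod 4); new modulus lcm = 1292.
    Write x = 114 + 323·t and substitute into x ≡ 3 (mod 4): 323·t ≡ 3 − 114 = -111 (mod 4).
    Reduce coefficients mod 4: 3·t ≡ 1 (mod 4).
    The inverse of 3 mod 4 is 3 (since 3·3 = 9 = 2·4 + 1), so t ≡ 3·1 = 3 ≡ 3 (mod 4).
    Then x = 114 + 323·3 = 1083, valid modulo lcm(323, 4) = 1292: x ≡ 1083 (mod 1292).
  Combine with x ≡ 3 (mod 5); new modulus lcm = 6460.
    Write x = 1083 + 1292·t and substitute into x ≡ 3 (mod 5): 1292·t ≡ 3 − 1083 = -1080 (mod 5).
    Reduce coefficients mod 5: 2·t ≡ 0 (mod 5).
    The inverse of 2 mod 5 is 3 (since 2·3 = 6 = 1·5 + 1), so t ≡ 3·0 = 0 ≡ 0 (mod 5).
    Then x = 1083 + 1292·0 = 1083, valid modulo lcm(1292, 5) = 6460: x ≡ 1083 (mod 6460).
Verify against each original: 1083 mod 19 = 0, 1083 mod 17 = 12, 1083 mod 4 = 3, 1083 mod 5 = 3.

x ≡ 1083 (mod 6460).
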